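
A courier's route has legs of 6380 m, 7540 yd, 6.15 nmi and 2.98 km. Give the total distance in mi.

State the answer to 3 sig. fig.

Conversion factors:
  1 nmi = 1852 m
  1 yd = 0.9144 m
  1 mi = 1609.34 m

17.2 mi

6380 m (already m)
7540 yd × 0.9144 = 6894.58 m
6.15 nmi × 1852 = 11389.8 m
2.98 km × 1000 = 2980 m
Total: 6380 + 6894.58 + 11389.8 + 2980 = 27644.4 m
In mi: 27644.4 / 1609.34 = 17.1775 mi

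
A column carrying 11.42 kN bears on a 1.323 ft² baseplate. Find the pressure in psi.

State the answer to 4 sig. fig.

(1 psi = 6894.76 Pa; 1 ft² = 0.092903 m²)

11.42 kN × 1000 = 11420 N
1.323 ft² × 0.092903 = 0.122911 m²
P = F / A = 11420 N / 0.122911 m² = 92912.8 Pa
92912.8 Pa ÷ (6894.76 Pa/psi) = 13.4759 psi

13.48 psi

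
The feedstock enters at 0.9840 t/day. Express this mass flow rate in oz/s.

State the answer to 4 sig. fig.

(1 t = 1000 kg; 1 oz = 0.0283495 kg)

0.9840 t/day × 1000 kg/t ÷ 86400 s/day = 0.0113889 kg/s
0.0113889 kg/s ÷ 0.0283495 kg/oz = 0.401732 oz/s

0.4017 oz/s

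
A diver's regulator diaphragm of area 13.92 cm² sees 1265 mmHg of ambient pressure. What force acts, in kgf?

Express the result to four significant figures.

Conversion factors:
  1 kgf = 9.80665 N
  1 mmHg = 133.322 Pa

1265 mmHg × 133.322 = 168652 Pa
13.92 cm² × 0.0001 = 0.001392 m²
F = P × A = 168652 Pa × 0.001392 m² = 234.764 N
234.764 N ÷ (9.80665 N/kgf) = 23.9393 kgf

23.94 kgf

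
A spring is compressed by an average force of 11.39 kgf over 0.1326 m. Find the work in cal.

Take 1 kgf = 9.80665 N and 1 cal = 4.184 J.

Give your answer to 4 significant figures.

11.39 kgf × 9.80665 → 111.698 N
W = F × d = 111.698 N × 0.1326 m = 14.8112 J
14.8112 J ÷ (4.184 J/cal) = 3.53996 cal

3.540 cal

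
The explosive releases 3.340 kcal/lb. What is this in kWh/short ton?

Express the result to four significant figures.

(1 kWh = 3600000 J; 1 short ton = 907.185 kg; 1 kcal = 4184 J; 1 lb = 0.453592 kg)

7.764 kWh/short ton

3.340 kcal/lb × 4184 J/kcal ÷ 0.453592 kg/lb = 30808.7 J/kg
30808.7 J/kg ÷ 3600000 J/kWh × 907.185 kg/short ton = 7.76366 kWh/short ton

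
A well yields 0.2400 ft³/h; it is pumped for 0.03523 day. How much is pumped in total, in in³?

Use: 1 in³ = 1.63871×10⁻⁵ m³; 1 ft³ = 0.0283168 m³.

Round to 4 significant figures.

350.7 in³

0.2400 ft³/h → 1.88779×10⁻⁶ m³/s
0.03523 day → 3043.87 s
V = Q × t = 1.88779×10⁻⁶ × 3043.87 = 0.00574619 m³
In in³: 0.00574619 / 1.63871×10⁻⁵ = 350.653 in³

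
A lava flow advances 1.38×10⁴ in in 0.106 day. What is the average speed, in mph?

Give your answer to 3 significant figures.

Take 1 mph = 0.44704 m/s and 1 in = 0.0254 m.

0.0856 mph

1.38×10⁴ in × 0.0254 = 350.52 m
0.106 day × 86400 = 9158.4 s
v = d / t = 350.52 m / 9158.4 s = 0.0382731 m/s
0.0382731 m/s ÷ (0.44704 m/s/mph) = 0.0856145 mph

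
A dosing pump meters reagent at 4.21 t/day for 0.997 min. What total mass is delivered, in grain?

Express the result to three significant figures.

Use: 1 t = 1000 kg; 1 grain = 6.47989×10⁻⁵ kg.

4.50×10⁴ grain

4.21 t/day → 0.0487269 kg/s
0.997 min → 59.82 s
m = ṁ × t = 0.0487269 × 59.82 = 2.91484 kg
In grain: 2.91484 / 6.47989×10⁻⁵ = 44982.9 grain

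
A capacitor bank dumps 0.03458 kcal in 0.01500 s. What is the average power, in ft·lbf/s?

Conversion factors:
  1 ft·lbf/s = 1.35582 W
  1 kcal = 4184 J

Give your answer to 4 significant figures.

0.03458 kcal × 4184 → 144.683 J
P = E / t = 144.683 J / 0.015 s = 9645.53 W
9645.53 W ÷ (1.35582 W/ft·lbf/s) = 7114.17 ft·lbf/s

7114 ft·lbf/s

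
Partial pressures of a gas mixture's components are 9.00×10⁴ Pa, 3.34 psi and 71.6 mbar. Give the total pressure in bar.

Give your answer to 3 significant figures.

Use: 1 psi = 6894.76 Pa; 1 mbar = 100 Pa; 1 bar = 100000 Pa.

1.20 bar

9.00×10⁴ Pa (already Pa)
3.34 psi × 6894.76 = 23028.5 Pa
71.6 mbar × 100 = 7160 Pa
Total: 90000 + 23028.5 + 7160 = 120188 Pa
In bar: 120188 / 100000 = 1.20188 bar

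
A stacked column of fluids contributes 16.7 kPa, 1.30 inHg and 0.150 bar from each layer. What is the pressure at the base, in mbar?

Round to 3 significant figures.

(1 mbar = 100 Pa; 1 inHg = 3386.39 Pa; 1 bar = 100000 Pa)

361 mbar

16.7 kPa × 1000 = 16700 Pa
1.30 inHg × 3386.39 = 4402.31 Pa
0.150 bar × 100000 = 15000 Pa
Combined: 16700 + 4402.31 + 15000 = 36102.3 Pa
In mbar: 36102.3 / 100 = 361.023 mbar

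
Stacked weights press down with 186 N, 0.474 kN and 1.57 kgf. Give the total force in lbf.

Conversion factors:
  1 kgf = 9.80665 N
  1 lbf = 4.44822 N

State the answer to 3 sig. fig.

186 N (already N)
0.474 kN × 1000 = 474 N
1.57 kgf × 9.80665 = 15.3964 N
Sum: 186 + 474 + 15.3964 = 675.396 N
In lbf: 675.396 / 4.44822 = 151.835 lbf

152 lbf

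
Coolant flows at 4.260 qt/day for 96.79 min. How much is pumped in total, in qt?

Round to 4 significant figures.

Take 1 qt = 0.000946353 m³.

0.2863 qt

4.260 qt/day → 4.66605×10⁻⁸ m³/s
96.79 min → 5807.4 s
V = Q × t = 4.66605×10⁻⁸ × 5807.4 = 2.70976×10⁻⁴ m³
In qt: 2.70976×10⁻⁴ / 0.000946353 = 0.286337 qt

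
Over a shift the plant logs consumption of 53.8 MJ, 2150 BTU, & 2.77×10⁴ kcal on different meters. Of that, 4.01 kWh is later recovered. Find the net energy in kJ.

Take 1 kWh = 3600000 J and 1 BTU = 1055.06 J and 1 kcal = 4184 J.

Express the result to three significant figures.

53.8 MJ × 1000000 = 5.38×10⁷ J
2150 BTU × 1055.06 = 2.26838×10⁶ J
2.77×10⁴ kcal × 4184 = 1.15897×10⁸ J
4.01 kWh × 3600000 = 1.4436×10⁷ J
Sum: 5.38×10⁷ + 2.26838×10⁶ + 1.15897×10⁸ − 1.4436×10⁷ = 1.57529×10⁸ J
In kJ: 1.57529×10⁸ / 1000 = 157529 kJ

1.58×10⁵ kJ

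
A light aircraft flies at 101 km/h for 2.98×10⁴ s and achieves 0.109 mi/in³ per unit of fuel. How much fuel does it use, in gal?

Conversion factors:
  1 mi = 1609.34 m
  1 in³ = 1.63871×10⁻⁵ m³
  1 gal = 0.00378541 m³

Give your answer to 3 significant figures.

20.6 gal

101 km/h → 28.0556 m/s
d = v × t = 28.0556 × 29800 = 836057 m
0.109 mi/in³ → 1.07046×10⁷ m/m³
V = d / (distance per unit fuel) = 836057 / 1.07046×10⁷ = 0.0781026 m³
In gal: 0.0781026 / 0.00378541 = 20.6325 gal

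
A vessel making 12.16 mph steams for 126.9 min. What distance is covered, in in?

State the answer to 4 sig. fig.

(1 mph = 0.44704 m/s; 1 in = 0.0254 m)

12.16 mph × 0.44704 = 5.43601 m/s
126.9 min × 60 = 7614 s
d = v × t = 5.43601 m/s × 7614 s = 41389.8 m
41389.8 m ÷ (0.0254 m/in) = 1.62952×10⁶ in

1.630×10⁶ in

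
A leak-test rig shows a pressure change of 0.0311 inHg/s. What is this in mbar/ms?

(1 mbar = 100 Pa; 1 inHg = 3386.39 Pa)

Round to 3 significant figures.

0.0311 inHg/s × 3386.39 Pa/inHg = 105.317 Pa/s
105.317 Pa/s ÷ 100 Pa/mbar × 0.001 s/ms = 0.00105317 mbar/ms

0.00105 mbar/ms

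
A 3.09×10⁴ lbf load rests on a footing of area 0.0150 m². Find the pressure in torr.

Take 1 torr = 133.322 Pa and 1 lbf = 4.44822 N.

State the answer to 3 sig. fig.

3.09×10⁴ lbf × 4.44822 = 137450 N
P = F / A = 137450 N / 0.015 m² = 9.16333×10⁶ Pa
9.16333×10⁶ Pa ÷ (133.322 Pa/torr) = 68730.8 torr

6.87×10⁴ torr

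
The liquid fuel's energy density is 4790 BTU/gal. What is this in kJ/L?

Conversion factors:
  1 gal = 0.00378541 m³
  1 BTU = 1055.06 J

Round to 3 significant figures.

4790 BTU/gal × 1055.06 J/BTU ÷ 0.00378541 m³/gal = 1.33506×10⁹ J/m³
1.33506×10⁹ J/m³ ÷ 1000 J/kJ × 0.001 m³/L = 1335.06 kJ/L

1340 kJ/L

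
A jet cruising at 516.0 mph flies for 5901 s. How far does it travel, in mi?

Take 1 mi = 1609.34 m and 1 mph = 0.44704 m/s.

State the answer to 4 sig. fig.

516.0 mph × 0.44704 = 230.673 m/s
d = v × t = 230.673 m/s × 5901 s = 1.3612×10⁶ m
1.3612×10⁶ m ÷ (1609.34 m/mi) = 845.813 mi

845.8 mi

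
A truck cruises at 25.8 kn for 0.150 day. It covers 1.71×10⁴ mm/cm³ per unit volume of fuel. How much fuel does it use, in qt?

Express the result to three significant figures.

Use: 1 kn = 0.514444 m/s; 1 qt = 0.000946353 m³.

25.8 kn → 13.2727 m/s
0.150 day → 12960 s
d = v × t = 13.2727 × 12960 = 172014 m
1.71×10⁴ mm/cm³ → 1.71×10⁷ m/m³
V = d / (distance per unit fuel) = 172014 / 1.71×10⁷ = 0.0100593 m³
In qt: 0.0100593 / 0.000946353 = 10.6295 qt

10.6 qt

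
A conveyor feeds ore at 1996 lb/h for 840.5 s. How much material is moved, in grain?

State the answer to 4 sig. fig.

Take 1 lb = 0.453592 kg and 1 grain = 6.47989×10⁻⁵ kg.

3.262×10⁶ grain

1996 lb/h → 0.251492 kg/s
m = ṁ × t = 0.251492 × 840.5 = 211.379 kg
In grain: 211.379 / 6.47989×10⁻⁵ = 3.26208×10⁶ grain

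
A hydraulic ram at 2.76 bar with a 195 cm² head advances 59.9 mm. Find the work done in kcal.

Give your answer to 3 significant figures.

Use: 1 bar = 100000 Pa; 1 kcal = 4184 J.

0.0771 kcal

2.76 bar → 276000 Pa
195 cm² → 0.0195 m²
F = P × A = 276000 × 0.0195 = 5382 N
59.9 mm → 0.0599 m
W = F × d = 5382 × 0.0599 = 322.382 J
In kcal: 322.382 / 4184 = 0.0770511 kcal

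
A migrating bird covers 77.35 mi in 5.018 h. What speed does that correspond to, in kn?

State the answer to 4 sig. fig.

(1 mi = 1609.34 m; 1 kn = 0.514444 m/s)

13.39 kn

77.35 mi × 1609.34 = 124482 m
5.018 h × 3600 = 18064.8 s
v = d / t = 124482 m / 18064.8 s = 6.89086 m/s
6.89086 m/s ÷ (0.514444 m/s/kn) = 13.3948 kn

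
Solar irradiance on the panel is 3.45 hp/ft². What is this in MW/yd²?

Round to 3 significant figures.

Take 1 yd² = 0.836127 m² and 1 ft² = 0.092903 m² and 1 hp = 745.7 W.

3.45 hp/ft² × 745.7 W/hp ÷ 0.092903 m²/ft² = 27691.9 W/m²
27691.9 W/m² ÷ 1000000 W/MW × 0.836127 m²/yd² = 0.0231539 MW/yd²

0.0232 MW/yd²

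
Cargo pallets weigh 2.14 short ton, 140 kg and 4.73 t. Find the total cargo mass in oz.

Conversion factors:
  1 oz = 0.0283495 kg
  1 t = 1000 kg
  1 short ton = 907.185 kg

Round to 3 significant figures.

2.14 short ton × 907.185 → 1941.38 kg
140 kg (already kg)
4.73 t × 1000 → 4730 kg
Sum: 1941.38 + 140 + 4730 = 6811.38 kg
In oz: 6811.38 / 0.0283495 = 240265 oz

2.40×10⁵ oz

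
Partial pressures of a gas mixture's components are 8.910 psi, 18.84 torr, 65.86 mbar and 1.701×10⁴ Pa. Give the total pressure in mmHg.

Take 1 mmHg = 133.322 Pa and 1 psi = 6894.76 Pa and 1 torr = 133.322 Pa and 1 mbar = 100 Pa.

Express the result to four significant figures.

8.910 psi × 6894.76 = 61432.3 Pa
18.84 torr × 133.322 = 2511.79 Pa
65.86 mbar × 100 = 6586 Pa
1.701×10⁴ Pa (already Pa)
Combined: 61432.3 + 2511.79 + 6586 + 17010 = 87540.1 Pa
In mmHg: 87540.1 / 133.322 = 656.607 mmHg

656.6 mmHg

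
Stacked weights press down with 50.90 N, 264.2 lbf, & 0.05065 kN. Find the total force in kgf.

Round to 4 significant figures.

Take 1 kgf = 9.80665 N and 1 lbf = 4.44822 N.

50.90 N (already N)
264.2 lbf × 4.44822 → 1175.22 N
0.05065 kN × 1000 → 50.65 N
Combined: 50.9 + 1175.22 + 50.65 = 1276.77 N
In kgf: 1276.77 / 9.80665 = 130.194 kgf

130.2 kgf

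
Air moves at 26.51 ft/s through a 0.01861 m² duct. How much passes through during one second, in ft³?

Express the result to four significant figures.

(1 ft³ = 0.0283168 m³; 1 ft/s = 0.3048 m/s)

5.310 ft³

26.51 ft/s × 0.3048 = 8.08025 m/s
V = v × A × t = 8.08025 m/s × 0.01861 m² × 1 s = 0.150373 m³
0.150373 m³ ÷ (0.0283168 m³/ft³) = 5.31038 ft³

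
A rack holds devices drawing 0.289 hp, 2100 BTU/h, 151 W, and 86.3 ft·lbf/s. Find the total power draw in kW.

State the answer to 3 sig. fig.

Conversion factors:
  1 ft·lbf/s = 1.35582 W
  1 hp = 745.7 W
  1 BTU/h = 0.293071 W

1.10 kW

0.289 hp × 745.7 = 215.507 W
2100 BTU/h × 0.293071 = 615.449 W
151 W (already W)
86.3 ft·lbf/s × 1.35582 = 117.007 W
Combined: 215.507 + 615.449 + 151 + 117.007 = 1098.96 W
In kW: 1098.96 / 1000 = 1.09896 kW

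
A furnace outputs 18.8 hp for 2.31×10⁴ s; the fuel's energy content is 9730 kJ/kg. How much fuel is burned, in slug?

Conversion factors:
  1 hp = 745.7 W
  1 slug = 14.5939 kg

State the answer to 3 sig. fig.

18.8 hp → 14019.2 W
E = P × t = 14019.2 × 23100 = 3.23844×10⁸ J
9730 kJ/kg → 9.73×10⁶ J/kg
m = E / e_s = 3.23844×10⁸ / 9.73×10⁶ = 33.283 kg
In slug: 33.283 / 14.5939 = 2.28061 slug

2.28 slug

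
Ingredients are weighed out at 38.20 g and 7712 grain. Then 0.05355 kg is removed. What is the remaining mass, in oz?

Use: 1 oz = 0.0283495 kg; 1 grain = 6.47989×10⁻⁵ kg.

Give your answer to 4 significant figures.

17.09 oz

38.20 g × 0.001 = 0.0382 kg
7712 grain × 6.47989×10⁻⁵ = 0.499729 kg
0.05355 kg (already kg)
Result: 0.0382 + 0.499729 − 0.05355 = 0.484379 kg
In oz: 0.484379 / 0.0283495 = 17.086 oz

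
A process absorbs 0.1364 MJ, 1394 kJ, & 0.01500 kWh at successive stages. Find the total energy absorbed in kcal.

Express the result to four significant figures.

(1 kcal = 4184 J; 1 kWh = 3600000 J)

0.1364 MJ × 1000000 = 136400 J
1394 kJ × 1000 = 1.394×10⁶ J
0.01500 kWh × 3600000 = 54000 J
Total: 136400 + 1.394×10⁶ + 54000 = 1.5844×10⁶ J
In kcal: 1.5844×10⁶ / 4184 = 378.681 kcal

378.7 kcal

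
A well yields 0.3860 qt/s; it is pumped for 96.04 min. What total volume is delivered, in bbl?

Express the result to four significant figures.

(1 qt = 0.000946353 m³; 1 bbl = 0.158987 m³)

0.3860 qt/s → 3.65292×10⁻⁴ m³/s
96.04 min → 5762.4 s
V = Q × t = 3.65292×10⁻⁴ × 5762.4 = 2.10496 m³
In bbl: 2.10496 / 0.158987 = 13.2398 bbl

13.24 bbl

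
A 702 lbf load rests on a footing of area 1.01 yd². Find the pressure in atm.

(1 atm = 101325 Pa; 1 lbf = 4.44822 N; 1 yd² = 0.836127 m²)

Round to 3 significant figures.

0.0365 atm

702 lbf × 4.44822 → 3122.65 N
1.01 yd² × 0.836127 → 0.844488 m²
P = F / A = 3122.65 N / 0.844488 m² = 3697.68 Pa
3697.68 Pa ÷ (101325 Pa/atm) = 0.0364933 atm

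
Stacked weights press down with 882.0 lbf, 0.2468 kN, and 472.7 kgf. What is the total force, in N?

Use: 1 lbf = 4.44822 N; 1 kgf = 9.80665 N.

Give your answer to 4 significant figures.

882.0 lbf × 4.44822 = 3923.33 N
0.2468 kN × 1000 = 246.8 N
472.7 kgf × 9.80665 = 4635.6 N
Combined: 3923.33 + 246.8 + 4635.6 = 8805.73 N

8806 N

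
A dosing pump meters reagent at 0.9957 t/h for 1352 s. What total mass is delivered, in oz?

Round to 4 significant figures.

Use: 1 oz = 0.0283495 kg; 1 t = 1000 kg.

1.319×10⁴ oz

0.9957 t/h → 0.276583 kg/s
m = ṁ × t = 0.276583 × 1352 = 373.94 kg
In oz: 373.94 / 0.0283495 = 13190.4 oz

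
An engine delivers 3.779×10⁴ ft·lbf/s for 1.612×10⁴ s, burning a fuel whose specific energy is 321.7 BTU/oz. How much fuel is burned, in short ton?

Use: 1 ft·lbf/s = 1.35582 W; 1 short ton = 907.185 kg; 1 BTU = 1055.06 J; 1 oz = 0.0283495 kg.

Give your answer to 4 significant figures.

3.779×10⁴ ft·lbf/s → 51236.4 W
E = P × t = 51236.4 × 16120 = 8.25931×10⁸ J
321.7 BTU/oz → 1.19724×10⁷ J/kg
m = E / e_s = 8.25931×10⁸ / 1.19724×10⁷ = 68.9863 kg
In short ton: 68.9863 / 907.185 = 0.0760444 short ton

0.07604 short ton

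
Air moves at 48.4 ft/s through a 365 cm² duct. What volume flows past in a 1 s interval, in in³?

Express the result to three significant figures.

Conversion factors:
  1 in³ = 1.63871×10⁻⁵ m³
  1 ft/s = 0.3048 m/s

3.29×10⁴ in³

48.4 ft/s × 0.3048 → 14.7523 m/s
365 cm² × 0.0001 → 0.0365 m²
V = v × A × t = 14.7523 m/s × 0.0365 m² × 1 s = 0.538459 m³
0.538459 m³ ÷ (1.63871×10⁻⁵ m³/in³) = 32858.7 in³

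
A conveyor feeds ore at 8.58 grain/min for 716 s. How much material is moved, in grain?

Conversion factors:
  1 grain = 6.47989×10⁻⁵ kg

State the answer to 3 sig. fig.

8.58 grain/min → 9.26624×10⁻⁶ kg/s
m = ṁ × t = 9.26624×10⁻⁶ × 716 = 0.00663463 kg
In grain: 0.00663463 / 6.47989×10⁻⁵ = 102.388 grain

102 grain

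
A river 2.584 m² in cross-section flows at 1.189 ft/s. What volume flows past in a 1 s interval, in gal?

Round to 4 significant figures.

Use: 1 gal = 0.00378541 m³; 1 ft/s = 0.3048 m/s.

247.4 gal

1.189 ft/s × 0.3048 → 0.362407 m/s
V = v × A × t = 0.362407 m/s × 2.584 m² × 1 s = 0.93646 m³
0.93646 m³ ÷ (0.00378541 m³/gal) = 247.387 gal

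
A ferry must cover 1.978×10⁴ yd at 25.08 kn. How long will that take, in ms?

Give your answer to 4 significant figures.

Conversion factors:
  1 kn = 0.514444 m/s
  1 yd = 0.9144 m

1.402×10⁶ ms

1.978×10⁴ yd × 0.9144 → 18086.8 m
25.08 kn × 0.514444 → 12.9023 m/s
t = d / v = 18086.8 m / 12.9023 m/s = 1401.83 s
1401.83 s ÷ (0.001 s/ms) = 1.40183×10⁶ ms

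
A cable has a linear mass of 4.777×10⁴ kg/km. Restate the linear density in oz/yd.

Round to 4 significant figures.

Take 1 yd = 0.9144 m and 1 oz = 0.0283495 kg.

1541 oz/yd

4.777×10⁴ kg/km ÷ 1000 m/km = 47.77 kg/m
47.77 kg/m ÷ 0.0283495 kg/oz × 0.9144 m/yd = 1540.8 oz/yd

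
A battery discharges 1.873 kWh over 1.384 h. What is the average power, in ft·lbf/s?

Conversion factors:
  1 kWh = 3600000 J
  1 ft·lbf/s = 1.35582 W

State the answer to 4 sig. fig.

1.873 kWh × 3600000 = 6.7428×10⁶ J
1.384 h × 3600 = 4982.4 s
P = E / t = 6.7428×10⁶ J / 4982.4 s = 1353.32 W
1353.32 W ÷ (1.35582 W/ft·lbf/s) = 998.156 ft·lbf/s

998.2 ft·lbf/s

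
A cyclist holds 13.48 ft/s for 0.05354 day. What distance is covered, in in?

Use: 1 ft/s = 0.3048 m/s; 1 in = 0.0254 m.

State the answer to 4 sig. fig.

13.48 ft/s × 0.3048 → 4.1087 m/s
0.05354 day × 86400 → 4625.86 s
d = v × t = 4.1087 m/s × 4625.86 s = 19006.3 m
19006.3 m ÷ (0.0254 m/in) = 748280 in

7.483×10⁵ in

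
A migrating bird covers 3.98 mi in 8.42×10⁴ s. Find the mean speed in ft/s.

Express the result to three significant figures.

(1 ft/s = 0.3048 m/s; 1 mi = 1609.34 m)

0.250 ft/s

3.98 mi × 1609.34 → 6405.17 m
v = d / t = 6405.17 m / 84200 s = 0.0760709 m/s
0.0760709 m/s ÷ (0.3048 m/s/ft/s) = 0.249576 ft/s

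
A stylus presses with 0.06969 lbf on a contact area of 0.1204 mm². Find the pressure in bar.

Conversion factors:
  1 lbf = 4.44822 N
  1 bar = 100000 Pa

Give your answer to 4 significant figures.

25.75 bar

0.06969 lbf × 4.44822 → 0.309996 N
0.1204 mm² × 10⁻⁶ → 1.204×10⁻⁷ m²
P = F / A = 0.309996 N / 1.204×10⁻⁷ m² = 2.57472×10⁶ Pa
2.57472×10⁶ Pa ÷ (100000 Pa/bar) = 25.7472 bar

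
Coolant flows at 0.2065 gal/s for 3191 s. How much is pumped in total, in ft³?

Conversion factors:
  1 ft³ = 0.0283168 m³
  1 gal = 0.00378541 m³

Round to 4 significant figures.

0.2065 gal/s → 7.81687×10⁻⁴ m³/s
V = Q × t = 7.81687×10⁻⁴ × 3191 = 2.49436 m³
In ft³: 2.49436 / 0.0283168 = 88.0876 ft³

88.09 ft³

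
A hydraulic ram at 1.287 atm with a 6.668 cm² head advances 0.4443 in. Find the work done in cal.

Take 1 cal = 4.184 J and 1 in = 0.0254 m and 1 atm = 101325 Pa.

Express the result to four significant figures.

0.2345 cal

1.287 atm → 130405 Pa
6.668 cm² → 6.668×10⁻⁴ m²
F = P × A = 130405 × 6.668×10⁻⁴ = 86.9541 N
0.4443 in → 0.0112852 m
W = F × d = 86.9541 × 0.0112852 = 0.981294 J
In cal: 0.981294 / 4.184 = 0.234535 cal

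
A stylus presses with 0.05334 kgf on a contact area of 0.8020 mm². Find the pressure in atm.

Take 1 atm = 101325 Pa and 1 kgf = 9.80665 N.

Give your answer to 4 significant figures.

6.437 atm

0.05334 kgf × 9.80665 = 0.523087 N
0.8020 mm² × 10⁻⁶ = 8.02×10⁻⁷ m²
P = F / A = 0.523087 N / 8.02×10⁻⁷ m² = 652228 Pa
652228 Pa ÷ (101325 Pa/atm) = 6.43699 atm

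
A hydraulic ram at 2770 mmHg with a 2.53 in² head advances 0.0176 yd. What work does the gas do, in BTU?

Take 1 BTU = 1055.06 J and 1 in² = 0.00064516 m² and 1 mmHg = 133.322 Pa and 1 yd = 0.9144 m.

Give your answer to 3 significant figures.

2770 mmHg → 369302 Pa
2.53 in² → 0.00163225 m²
F = P × A = 369302 × 0.00163225 = 602.793 N
0.0176 yd → 0.0160934 m
W = F × d = 602.793 × 0.0160934 = 9.70099 J
In BTU: 9.70099 / 1055.06 = 0.00919473 BTU

0.00919 BTU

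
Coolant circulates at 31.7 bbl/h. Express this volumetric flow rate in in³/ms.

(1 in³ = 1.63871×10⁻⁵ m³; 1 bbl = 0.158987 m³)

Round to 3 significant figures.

0.0854 in³/ms

31.7 bbl/h × 0.158987 m³/bbl ÷ 3600 s/h = 0.00139997 m³/s
0.00139997 m³/s ÷ 1.63871×10⁻⁵ m³/in³ × 0.001 s/ms = 0.0854312 in³/ms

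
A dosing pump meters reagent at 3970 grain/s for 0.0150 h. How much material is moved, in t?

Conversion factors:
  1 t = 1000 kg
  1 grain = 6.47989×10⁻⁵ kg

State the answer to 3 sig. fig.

0.0139 t

3970 grain/s → 0.257252 kg/s
0.0150 h → 54 s
m = ṁ × t = 0.257252 × 54 = 13.8916 kg
In t: 13.8916 / 1000 = 0.0138916 t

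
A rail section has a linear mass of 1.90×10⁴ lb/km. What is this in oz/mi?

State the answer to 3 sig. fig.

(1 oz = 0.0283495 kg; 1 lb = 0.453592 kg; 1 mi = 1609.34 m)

1.90×10⁴ lb/km × 0.453592 kg/lb ÷ 1000 m/km = 8.61825 kg/m
8.61825 kg/m ÷ 0.0283495 kg/oz × 1609.34 m/mi = 489239 oz/mi

4.89×10⁵ oz/mi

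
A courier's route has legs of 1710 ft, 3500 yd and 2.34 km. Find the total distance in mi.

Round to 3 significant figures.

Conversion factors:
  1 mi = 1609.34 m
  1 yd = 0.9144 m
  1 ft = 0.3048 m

1710 ft × 0.3048 = 521.208 m
3500 yd × 0.9144 = 3200.4 m
2.34 km × 1000 = 2340 m
Combined: 521.208 + 3200.4 + 2340 = 6061.61 m
In mi: 6061.61 / 1609.34 = 3.76652 mi

3.77 mi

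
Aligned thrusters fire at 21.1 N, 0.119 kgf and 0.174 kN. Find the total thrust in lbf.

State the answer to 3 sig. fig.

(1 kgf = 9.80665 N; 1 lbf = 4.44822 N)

44.1 lbf

21.1 N (already N)
0.119 kgf × 9.80665 → 1.16699 N
0.174 kN × 1000 → 174 N
Total: 21.1 + 1.16699 + 174 = 196.267 N
In lbf: 196.267 / 4.44822 = 44.1226 lbf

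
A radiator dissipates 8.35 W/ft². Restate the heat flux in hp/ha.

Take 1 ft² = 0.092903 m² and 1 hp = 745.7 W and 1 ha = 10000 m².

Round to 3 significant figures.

1210 hp/ha

8.35 W/ft² ÷ 0.092903 m²/ft² = 89.8787 W/m²
89.8787 W/m² ÷ 745.7 W/hp × 10000 m²/ha = 1205.29 hp/ha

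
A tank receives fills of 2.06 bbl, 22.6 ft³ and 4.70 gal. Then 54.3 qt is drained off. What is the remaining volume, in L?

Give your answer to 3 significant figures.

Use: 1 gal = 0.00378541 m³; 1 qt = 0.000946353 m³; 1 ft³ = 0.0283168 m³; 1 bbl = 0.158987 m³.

934 L

2.06 bbl × 0.158987 → 0.327513 m³
22.6 ft³ × 0.0283168 → 0.63996 m³
4.70 gal × 0.00378541 → 0.0177914 m³
54.3 qt × 0.000946353 → 0.051387 m³
Sum: 0.327513 + 0.63996 + 0.0177914 − 0.051387 = 0.933877 m³
In L: 0.933877 / 0.001 = 933.877 L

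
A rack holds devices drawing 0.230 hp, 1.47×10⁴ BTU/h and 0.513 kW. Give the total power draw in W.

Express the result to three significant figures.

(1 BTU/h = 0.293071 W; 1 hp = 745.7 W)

4990 W

0.230 hp × 745.7 = 171.511 W
1.47×10⁴ BTU/h × 0.293071 = 4308.14 W
0.513 kW × 1000 = 513 W
Sum: 171.511 + 4308.14 + 513 = 4992.65 W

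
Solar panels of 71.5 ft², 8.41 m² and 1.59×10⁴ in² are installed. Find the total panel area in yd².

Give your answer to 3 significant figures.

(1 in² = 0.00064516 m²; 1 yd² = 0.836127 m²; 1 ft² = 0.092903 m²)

71.5 ft² × 0.092903 = 6.64256 m²
8.41 m² (already m²)
1.59×10⁴ in² × 0.00064516 = 10.258 m²
Combined: 6.64256 + 8.41 + 10.258 = 25.3106 m²
In yd²: 25.3106 / 0.836127 = 30.2712 yd²

30.3 yd²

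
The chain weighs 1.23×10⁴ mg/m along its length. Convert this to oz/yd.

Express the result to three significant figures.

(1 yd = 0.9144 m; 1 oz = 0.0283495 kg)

0.397 oz/yd

1.23×10⁴ mg/m × 10⁻⁶ kg/mg = 0.0123 kg/m
0.0123 kg/m ÷ 0.0283495 kg/oz × 0.9144 m/yd = 0.396731 oz/yd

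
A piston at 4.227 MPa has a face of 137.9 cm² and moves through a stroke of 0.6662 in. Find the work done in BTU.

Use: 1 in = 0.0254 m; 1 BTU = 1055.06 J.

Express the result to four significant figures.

0.9349 BTU

4.227 MPa → 4.227×10⁶ Pa
137.9 cm² → 0.01379 m²
F = P × A = 4.227×10⁶ × 0.01379 = 58290.3 N
0.6662 in → 0.0169215 m
W = F × d = 58290.3 × 0.0169215 = 986.359 J
In BTU: 986.359 / 1055.06 = 0.934884 BTU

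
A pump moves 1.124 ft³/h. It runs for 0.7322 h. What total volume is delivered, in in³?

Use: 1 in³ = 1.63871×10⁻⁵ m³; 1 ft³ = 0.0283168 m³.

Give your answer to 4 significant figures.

1422 in³

1.124 ft³/h → 8.84113×10⁻⁶ m³/s
0.7322 h → 2635.92 s
V = Q × t = 8.84113×10⁻⁶ × 2635.92 = 0.0233045 m³
In in³: 0.0233045 / 1.63871×10⁻⁵ = 1422.12 in³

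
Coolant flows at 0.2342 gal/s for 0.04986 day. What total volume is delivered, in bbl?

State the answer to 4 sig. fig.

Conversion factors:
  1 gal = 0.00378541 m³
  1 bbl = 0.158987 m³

24.02 bbl

0.2342 gal/s → 8.86543×10⁻⁴ m³/s
0.04986 day → 4307.9 s
V = Q × t = 8.86543×10⁻⁴ × 4307.9 = 3.81914 m³
In bbl: 3.81914 / 0.158987 = 24.0217 bbl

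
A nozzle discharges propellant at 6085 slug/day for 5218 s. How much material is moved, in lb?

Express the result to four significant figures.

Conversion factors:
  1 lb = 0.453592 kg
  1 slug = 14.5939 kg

1.182×10⁴ lb

6085 slug/day → 1.02782 kg/s
m = ṁ × t = 1.02782 × 5218 = 5363.16 kg
In lb: 5363.16 / 0.453592 = 11823.8 lb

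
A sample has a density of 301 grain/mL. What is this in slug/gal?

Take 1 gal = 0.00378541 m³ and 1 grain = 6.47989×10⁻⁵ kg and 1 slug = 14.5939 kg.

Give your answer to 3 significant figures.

5.06 slug/gal

301 grain/mL × 6.47989×10⁻⁵ kg/grain ÷ 10⁻⁶ m³/mL = 19504.5 kg/m³
19504.5 kg/m³ ÷ 14.5939 kg/slug × 0.00378541 m³/gal = 5.05914 slug/gal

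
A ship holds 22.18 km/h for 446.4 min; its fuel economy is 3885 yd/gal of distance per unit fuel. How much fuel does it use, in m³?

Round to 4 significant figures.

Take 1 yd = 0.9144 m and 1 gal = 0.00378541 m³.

0.1758 m³

22.18 km/h → 6.16111 m/s
446.4 min → 26784 s
d = v × t = 6.16111 × 26784 = 165019 m
3885 yd/gal → 938457 m/m³
V = d / (distance per unit fuel) = 165019 / 938457 = 0.175841 m³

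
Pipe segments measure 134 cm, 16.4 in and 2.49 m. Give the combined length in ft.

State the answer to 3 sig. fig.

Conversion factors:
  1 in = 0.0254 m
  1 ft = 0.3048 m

134 cm × 0.01 = 1.34 m
16.4 in × 0.0254 = 0.41656 m
2.49 m (already m)
Sum: 1.34 + 0.41656 + 2.49 = 4.24656 m
In ft: 4.24656 / 0.3048 = 13.9323 ft

13.9 ft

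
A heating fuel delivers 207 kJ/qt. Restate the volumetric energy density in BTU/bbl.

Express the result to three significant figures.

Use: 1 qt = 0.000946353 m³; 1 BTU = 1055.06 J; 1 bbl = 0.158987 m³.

207 kJ/qt × 1000 J/kJ ÷ 0.000946353 m³/qt = 2.18734×10⁸ J/m³
2.18734×10⁸ J/m³ ÷ 1055.06 J/BTU × 0.158987 m³/bbl = 32961 BTU/bbl

3.30×10⁴ BTU/bbl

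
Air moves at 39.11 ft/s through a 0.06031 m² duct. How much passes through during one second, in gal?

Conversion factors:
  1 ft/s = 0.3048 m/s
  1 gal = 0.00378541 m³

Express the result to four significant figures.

189.9 gal

39.11 ft/s × 0.3048 → 11.9207 m/s
V = v × A × t = 11.9207 m/s × 0.06031 m² × 1 s = 0.718937 m³
0.718937 m³ ÷ (0.00378541 m³/gal) = 189.923 gal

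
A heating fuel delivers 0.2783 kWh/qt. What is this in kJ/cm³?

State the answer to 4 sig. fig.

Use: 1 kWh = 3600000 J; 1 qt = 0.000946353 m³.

0.2783 kWh/qt × 3600000 J/kWh ÷ 0.000946353 m³/qt = 1.05867×10⁹ J/m³
1.05867×10⁹ J/m³ ÷ 1000 J/kJ × 10⁻⁶ m³/cm³ = 1.05867 kJ/cm³

1.059 kJ/cm³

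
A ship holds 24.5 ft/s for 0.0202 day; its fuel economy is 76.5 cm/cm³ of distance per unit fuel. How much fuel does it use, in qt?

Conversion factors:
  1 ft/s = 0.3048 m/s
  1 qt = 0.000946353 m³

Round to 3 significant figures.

24.5 ft/s → 7.4676 m/s
0.0202 day → 1745.28 s
d = v × t = 7.4676 × 1745.28 = 13033.1 m
76.5 cm/cm³ → 765000 m/m³
V = d / (distance per unit fuel) = 13033.1 / 765000 = 0.0170367 m³
In qt: 0.0170367 / 0.000946353 = 18.0025 qt

18.0 qt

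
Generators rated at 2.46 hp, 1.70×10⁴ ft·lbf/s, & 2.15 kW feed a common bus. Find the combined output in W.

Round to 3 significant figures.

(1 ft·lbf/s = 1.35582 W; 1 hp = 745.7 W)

2.46 hp × 745.7 = 1834.42 W
1.70×10⁴ ft·lbf/s × 1.35582 = 23048.9 W
2.15 kW × 1000 = 2150 W
Total: 1834.42 + 23048.9 + 2150 = 27033.3 W

2.70×10⁴ W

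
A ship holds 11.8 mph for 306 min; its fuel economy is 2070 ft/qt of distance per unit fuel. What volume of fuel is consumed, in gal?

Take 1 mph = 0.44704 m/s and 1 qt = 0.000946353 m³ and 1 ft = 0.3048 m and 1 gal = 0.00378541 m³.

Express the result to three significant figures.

11.8 mph → 5.27507 m/s
306 min → 18360 s
d = v × t = 5.27507 × 18360 = 96850.3 m
2070 ft/qt → 666703 m/m³
V = d / (distance per unit fuel) = 96850.3 / 666703 = 0.145268 m³
In gal: 0.145268 / 0.00378541 = 38.3758 gal

38.4 gal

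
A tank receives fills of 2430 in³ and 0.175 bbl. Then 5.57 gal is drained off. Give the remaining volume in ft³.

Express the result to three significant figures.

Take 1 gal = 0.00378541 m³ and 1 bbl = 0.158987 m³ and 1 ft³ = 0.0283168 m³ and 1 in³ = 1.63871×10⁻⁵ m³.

2430 in³ × 1.63871×10⁻⁵ = 0.0398207 m³
0.175 bbl × 0.158987 = 0.0278227 m³
5.57 gal × 0.00378541 = 0.0210847 m³
Result: 0.0398207 + 0.0278227 − 0.0210847 = 0.0465587 m³
In ft³: 0.0465587 / 0.0283168 = 1.64421 ft³

1.64 ft³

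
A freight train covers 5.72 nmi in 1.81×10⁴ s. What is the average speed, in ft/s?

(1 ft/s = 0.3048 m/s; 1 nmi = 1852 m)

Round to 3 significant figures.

1.92 ft/s

5.72 nmi × 1852 = 10593.4 m
v = d / t = 10593.4 m / 18100 s = 0.585271 m/s
0.585271 m/s ÷ (0.3048 m/s/ft/s) = 1.92018 ft/s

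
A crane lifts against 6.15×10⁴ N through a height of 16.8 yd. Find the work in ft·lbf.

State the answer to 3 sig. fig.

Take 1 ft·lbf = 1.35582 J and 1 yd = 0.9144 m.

16.8 yd × 0.9144 → 15.3619 m
W = F × d = 61500 N × 15.3619 m = 944757 J
944757 J ÷ (1.35582 J/ft·lbf) = 696816 ft·lbf

6.97×10⁵ ft·lbf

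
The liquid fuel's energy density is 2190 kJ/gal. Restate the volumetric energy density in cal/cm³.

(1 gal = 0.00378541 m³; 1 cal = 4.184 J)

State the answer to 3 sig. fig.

138 cal/cm³

2190 kJ/gal × 1000 J/kJ ÷ 0.00378541 m³/gal = 5.78537×10⁸ J/m³
5.78537×10⁸ J/m³ ÷ 4.184 J/cal × 10⁻⁶ m³/cm³ = 138.274 cal/cm³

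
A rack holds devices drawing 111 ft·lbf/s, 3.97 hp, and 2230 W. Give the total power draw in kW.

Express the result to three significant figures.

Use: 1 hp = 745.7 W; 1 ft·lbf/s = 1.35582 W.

5.34 kW

111 ft·lbf/s × 1.35582 = 150.496 W
3.97 hp × 745.7 = 2960.43 W
2230 W (already W)
Combined: 150.496 + 2960.43 + 2230 = 5340.93 W
In kW: 5340.93 / 1000 = 5.34093 kW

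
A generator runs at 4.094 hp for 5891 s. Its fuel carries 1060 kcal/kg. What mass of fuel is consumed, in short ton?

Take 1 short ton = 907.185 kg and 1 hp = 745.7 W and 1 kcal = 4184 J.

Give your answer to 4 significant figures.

4.094 hp → 3052.9 W
E = P × t = 3052.9 × 5891 = 1.79846×10⁷ J
1060 kcal/kg → 4.43504×10⁶ J/kg
m = E / e_s = 1.79846×10⁷ / 4.43504×10⁶ = 4.05512 kg
In short ton: 4.05512 / 907.185 = 0.00447 short ton

0.004470 short ton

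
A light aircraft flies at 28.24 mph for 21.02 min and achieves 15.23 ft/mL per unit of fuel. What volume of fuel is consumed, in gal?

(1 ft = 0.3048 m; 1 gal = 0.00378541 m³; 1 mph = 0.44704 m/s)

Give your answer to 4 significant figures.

0.9061 gal

28.24 mph → 12.6244 m/s
21.02 min → 1261.2 s
d = v × t = 12.6244 × 1261.2 = 15921.9 m
15.23 ft/mL → 4.6421×10⁶ m/m³
V = d / (distance per unit fuel) = 15921.9 / 4.6421×10⁶ = 0.00342989 m³
In gal: 0.00342989 / 0.00378541 = 0.906082 gal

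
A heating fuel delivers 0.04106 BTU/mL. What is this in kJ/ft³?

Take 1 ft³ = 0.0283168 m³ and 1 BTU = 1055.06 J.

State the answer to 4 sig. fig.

1227 kJ/ft³

0.04106 BTU/mL × 1055.06 J/BTU ÷ 10⁻⁶ m³/mL = 4.33208×10⁷ J/m³
4.33208×10⁷ J/m³ ÷ 1000 J/kJ × 0.0283168 m³/ft³ = 1226.71 kJ/ft³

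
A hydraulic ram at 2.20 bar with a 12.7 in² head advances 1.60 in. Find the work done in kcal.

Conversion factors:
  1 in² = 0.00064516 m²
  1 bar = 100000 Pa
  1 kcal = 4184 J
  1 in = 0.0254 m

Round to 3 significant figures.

2.20 bar → 220000 Pa
12.7 in² → 0.00819353 m²
F = P × A = 220000 × 0.00819353 = 1802.58 N
1.60 in → 0.04064 m
W = F × d = 1802.58 × 0.04064 = 73.2569 J
In kcal: 73.2569 / 4184 = 0.0175088 kcal

0.0175 kcal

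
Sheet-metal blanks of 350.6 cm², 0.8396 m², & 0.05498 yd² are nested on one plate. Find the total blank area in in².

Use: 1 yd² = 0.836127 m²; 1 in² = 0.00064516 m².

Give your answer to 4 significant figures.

350.6 cm² × 0.0001 = 0.03506 m²
0.8396 m² (already m²)
0.05498 yd² × 0.836127 = 0.0459703 m²
Total: 0.03506 + 0.8396 + 0.0459703 = 0.92063 m²
In in²: 0.92063 / 0.00064516 = 1426.98 in²

1427 in²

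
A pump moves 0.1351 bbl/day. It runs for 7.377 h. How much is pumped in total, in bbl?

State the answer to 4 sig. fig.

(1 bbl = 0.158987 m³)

0.1351 bbl/day → 2.48601×10⁻⁷ m³/s
7.377 h → 26557.2 s
V = Q × t = 2.48601×10⁻⁷ × 26557.2 = 0.00660215 m³
In bbl: 0.00660215 / 0.158987 = 0.0415264 bbl

0.04153 bbl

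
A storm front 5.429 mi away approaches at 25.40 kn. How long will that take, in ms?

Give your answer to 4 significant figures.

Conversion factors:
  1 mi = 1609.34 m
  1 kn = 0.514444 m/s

5.429 mi × 1609.34 → 8737.11 m
25.40 kn × 0.514444 → 13.0669 m/s
t = d / v = 8737.11 m / 13.0669 m/s = 668.644 s
668.644 s ÷ (0.001 s/ms) = 668644 ms

6.686×10⁵ ms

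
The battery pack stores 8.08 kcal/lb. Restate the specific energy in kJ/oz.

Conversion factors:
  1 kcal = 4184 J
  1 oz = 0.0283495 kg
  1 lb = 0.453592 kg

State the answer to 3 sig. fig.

2.11 kJ/oz

8.08 kcal/lb × 4184 J/kcal ÷ 0.453592 kg/lb = 74531.1 J/kg
74531.1 J/kg ÷ 1000 J/kJ × 0.0283495 kg/oz = 2.11292 kJ/oz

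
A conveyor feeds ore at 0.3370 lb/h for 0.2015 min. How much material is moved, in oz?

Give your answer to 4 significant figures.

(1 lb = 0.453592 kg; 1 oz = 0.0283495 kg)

0.3370 lb/h → 4.24613×10⁻⁵ kg/s
0.2015 min → 12.09 s
m = ṁ × t = 4.24613×10⁻⁵ × 12.09 = 5.13357×10⁻⁴ kg
In oz: 5.13357×10⁻⁴ / 0.0283495 = 0.0181082 oz

0.01811 oz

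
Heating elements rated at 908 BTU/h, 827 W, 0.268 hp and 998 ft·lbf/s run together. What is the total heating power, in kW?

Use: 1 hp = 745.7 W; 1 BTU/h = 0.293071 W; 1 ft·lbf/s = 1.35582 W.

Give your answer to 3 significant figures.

2.65 kW

908 BTU/h × 0.293071 → 266.108 W
827 W (already W)
0.268 hp × 745.7 → 199.848 W
998 ft·lbf/s × 1.35582 → 1353.11 W
Sum: 266.108 + 827 + 199.848 + 1353.11 = 2646.07 W
In kW: 2646.07 / 1000 = 2.64607 kW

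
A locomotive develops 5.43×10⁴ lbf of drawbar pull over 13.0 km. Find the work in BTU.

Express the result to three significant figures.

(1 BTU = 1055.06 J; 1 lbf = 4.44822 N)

2.98×10⁶ BTU

5.43×10⁴ lbf × 4.44822 = 241538 N
13.0 km × 1000 = 13000 m
W = F × d = 241538 N × 13000 m = 3.13999×10⁹ J
3.13999×10⁹ J ÷ (1055.06 J/BTU) = 2.97612×10⁶ BTU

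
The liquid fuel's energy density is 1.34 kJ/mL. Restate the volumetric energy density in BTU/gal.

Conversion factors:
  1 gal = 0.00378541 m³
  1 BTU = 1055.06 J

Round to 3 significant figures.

4810 BTU/gal

1.34 kJ/mL × 1000 J/kJ ÷ 10⁻⁶ m³/mL = 1.34×10⁹ J/m³
1.34×10⁹ J/m³ ÷ 1055.06 J/BTU × 0.00378541 m³/gal = 4807.74 BTU/gal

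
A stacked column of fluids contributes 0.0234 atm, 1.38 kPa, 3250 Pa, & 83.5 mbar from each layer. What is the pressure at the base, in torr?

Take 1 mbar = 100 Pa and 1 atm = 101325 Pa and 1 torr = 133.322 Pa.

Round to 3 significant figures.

0.0234 atm × 101325 → 2371 Pa
1.38 kPa × 1000 → 1380 Pa
3250 Pa (already Pa)
83.5 mbar × 100 → 8350 Pa
Total: 2371 + 1380 + 3250 + 8350 = 15351 Pa
In torr: 15351 / 133.322 = 115.142 torr

115 torr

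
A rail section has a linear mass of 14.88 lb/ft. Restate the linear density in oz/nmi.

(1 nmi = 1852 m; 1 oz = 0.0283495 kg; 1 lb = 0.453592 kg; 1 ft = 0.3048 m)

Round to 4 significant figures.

1.447×10⁶ oz/nmi

14.88 lb/ft × 0.453592 kg/lb ÷ 0.3048 m/ft = 22.1439 kg/m
22.1439 kg/m ÷ 0.0283495 kg/oz × 1852 m/nmi = 1.4466×10⁶ oz/nmi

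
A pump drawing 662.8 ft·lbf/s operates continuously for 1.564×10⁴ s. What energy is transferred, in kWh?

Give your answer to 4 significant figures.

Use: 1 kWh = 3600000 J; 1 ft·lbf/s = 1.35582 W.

3.904 kWh

662.8 ft·lbf/s × 1.35582 = 898.637 W
E = P × t = 898.637 W × 15640 s = 1.40547×10⁷ J
1.40547×10⁷ J ÷ (3600000 J/kWh) = 3.90408 kWh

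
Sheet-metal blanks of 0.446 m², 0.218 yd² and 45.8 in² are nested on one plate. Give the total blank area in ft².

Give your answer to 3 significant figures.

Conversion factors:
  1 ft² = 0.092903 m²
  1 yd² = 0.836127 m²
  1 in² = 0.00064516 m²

7.08 ft²

0.446 m² (already m²)
0.218 yd² × 0.836127 → 0.182276 m²
45.8 in² × 0.00064516 → 0.0295483 m²
Sum: 0.446 + 0.182276 + 0.0295483 = 0.657824 m²
In ft²: 0.657824 / 0.092903 = 7.08076 ft²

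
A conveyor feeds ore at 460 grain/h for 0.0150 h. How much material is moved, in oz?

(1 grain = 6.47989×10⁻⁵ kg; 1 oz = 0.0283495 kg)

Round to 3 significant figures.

460 grain/h → 8.27986×10⁻⁶ kg/s
0.0150 h → 54 s
m = ṁ × t = 8.27986×10⁻⁶ × 54 = 4.47112×10⁻⁴ kg
In oz: 4.47112×10⁻⁴ / 0.0283495 = 0.0157714 oz

0.0158 oz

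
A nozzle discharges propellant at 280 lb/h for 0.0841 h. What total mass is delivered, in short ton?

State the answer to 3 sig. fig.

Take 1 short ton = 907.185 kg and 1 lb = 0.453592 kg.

280 lb/h → 0.0352794 kg/s
0.0841 h → 302.76 s
m = ṁ × t = 0.0352794 × 302.76 = 10.6812 kg
In short ton: 10.6812 / 907.185 = 0.011774 short ton

0.0118 short ton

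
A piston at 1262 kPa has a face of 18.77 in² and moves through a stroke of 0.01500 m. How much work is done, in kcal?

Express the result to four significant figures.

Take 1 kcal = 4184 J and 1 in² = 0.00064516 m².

1262 kPa → 1.262×10⁶ Pa
18.77 in² → 0.0121097 m²
F = P × A = 1.262×10⁶ × 0.0121097 = 15282.4 N
W = F × d = 15282.4 × 0.015 = 229.236 J
In kcal: 229.236 / 4184 = 0.0547887 kcal

0.05479 kcal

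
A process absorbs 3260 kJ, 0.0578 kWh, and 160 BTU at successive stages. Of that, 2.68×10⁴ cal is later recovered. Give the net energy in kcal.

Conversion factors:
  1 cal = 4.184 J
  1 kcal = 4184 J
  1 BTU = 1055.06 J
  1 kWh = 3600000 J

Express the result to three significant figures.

3260 kJ × 1000 → 3.26×10⁶ J
0.0578 kWh × 3600000 → 208080 J
160 BTU × 1055.06 → 168810 J
2.68×10⁴ cal × 4.184 → 112131 J
Sum: 3.26×10⁶ + 208080 + 168810 − 112131 = 3.52476×10⁶ J
In kcal: 3.52476×10⁶ / 4184 = 842.438 kcal

842 kcal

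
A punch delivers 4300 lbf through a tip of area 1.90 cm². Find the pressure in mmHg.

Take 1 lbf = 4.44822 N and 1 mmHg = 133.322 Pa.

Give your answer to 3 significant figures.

4300 lbf × 4.44822 → 19127.3 N
1.90 cm² × 0.0001 → 1.9×10⁻⁴ m²
P = F / A = 19127.3 N / 1.9×10⁻⁴ m² = 1.0067×10⁸ Pa
1.0067×10⁸ Pa ÷ (133.322 Pa/mmHg) = 755089 mmHg

7.55×10⁵ mmHg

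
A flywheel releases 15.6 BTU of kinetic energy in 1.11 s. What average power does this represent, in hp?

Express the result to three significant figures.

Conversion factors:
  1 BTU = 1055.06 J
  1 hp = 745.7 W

19.9 hp

15.6 BTU × 1055.06 → 16458.9 J
P = E / t = 16458.9 J / 1.11 s = 14827.8 W
14827.8 W ÷ (745.7 W/hp) = 19.8844 hp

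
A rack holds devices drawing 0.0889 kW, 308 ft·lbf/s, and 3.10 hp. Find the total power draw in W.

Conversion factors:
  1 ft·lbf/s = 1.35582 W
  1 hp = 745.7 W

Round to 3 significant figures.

0.0889 kW × 1000 = 88.9 W
308 ft·lbf/s × 1.35582 = 417.593 W
3.10 hp × 745.7 = 2311.67 W
Sum: 88.9 + 417.593 + 2311.67 = 2818.16 W

2820 W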